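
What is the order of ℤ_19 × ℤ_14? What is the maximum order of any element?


|ℤ_19 × ℤ_14| = 19 × 14 = 266
Max element order = lcm(19,14) = 266
Cyclic? Yes (gcd=1)

|ℤ_19×ℤ_14| = 266, max element order = 266


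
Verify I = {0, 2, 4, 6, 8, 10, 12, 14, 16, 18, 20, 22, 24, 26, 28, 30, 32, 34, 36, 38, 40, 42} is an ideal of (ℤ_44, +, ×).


Check ideal conditions for I = {0, 2, 4, 6, 8, 10, 12, 14, 16, 18, 20, 22, 24, 26, 28, 30, 32, 34, 36, 38, 40, 42} in ℤ_44:
(1) I is an additive subgroup? Yes
(2) For r ∈ ℤ_44 and a ∈ I: r·a ∈ I? Yes

Yes, I is an ideal of ℤ_44


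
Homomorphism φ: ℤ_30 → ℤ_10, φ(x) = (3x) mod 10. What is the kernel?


Kernel = preimage of identity
ker(φ) = {x ∈ ℤ_30 : 3x ≡ 0 (mod 10)}. Since 10 | 30, φ is well-defined. The kernel is the cyclic subgroup ⟨10⟩ of ℤ_30 (order 3), i.e. {0, 10, 20}

ker(φ) = {0, 10, 20}


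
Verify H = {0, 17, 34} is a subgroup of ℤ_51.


Subgroup test for H = {0, 17, 34} in (ℤ_51, +):
(1) 0 ∈ H? Yes
(2) Closure: for all a,b ∈ H, (a+b) mod 51 ∈ H? Yes
(3) Inverses: for all a ∈ H, -a mod 51 ∈ H? Yes

Yes, H is a subgroup of ℤ_51


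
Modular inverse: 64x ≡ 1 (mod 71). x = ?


Use the extended Euclidean algorithm to write 1 = 64·s + 71·t; then s mod 71 is the inverse.
Euclidean algorithm:
  64 = 0·71 + 64
  71 = 1·64 + 7
  64 = 9·7 + 1
  7 = 7·1 + 0
gcd(64,71) = 1
Back-substitution gives: 64·(10) + 71·(-9) = 1
So 64⁻¹ ≡ 10 ≡ 10 (mod 71)
Check: 64 × 10 = 640 ≡ 1 (mod 71) ✓

64⁻¹ ≡ 10 (mod 71)


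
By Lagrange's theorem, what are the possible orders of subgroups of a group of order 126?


Lagrange's theorem: |H| divides |G|
|G| = 126
Divisors of 126: 1, 2, 3, 6, 7, 9, 14, 18, 21, 42, 63, 126

Possible subgroup orders: {1, 2, 3, 6, 7, 9, 14, 18, 21, 42, 63, 126}


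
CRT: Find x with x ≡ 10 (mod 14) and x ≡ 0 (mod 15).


m₁ = 14, m₂ = 15, gcd = 1, so CRT applies. M = m₁·m₂ = 210
Let M₁ = M/m₁ = 15, M₂ = M/m₂ = 14
Find y₁ ≡ M₁⁻¹ (mod m₁): 15⁻¹ ≡ 1 (mod 14)
Find y₂ ≡ M₂⁻¹ (mod m₂): 14⁻¹ ≡ 14 (mod 15)
x = a₁·M₁·y₁ + a₂·M₂·y₂ = 10·15·1 + 0·14·14 = 150
Reduce mod 210: x ≡ 150
Check: 150 mod 14 = 10 ✓, 150 mod 15 = 0 ✓

x ≡ 150 (mod 210)


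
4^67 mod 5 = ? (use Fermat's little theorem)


Fermat's little theorem: if p is prime and gcd(a,p)=1, then a^(p-1) ≡ 1 (mod p)
p = 5 is prime, gcd(4,5) = 1
Reduce exponent: 67 mod 4 = 3
So 4^67 ≡ 4^3 (mod 5)
4^3 mod 5 = 4

4^67 ≡ 4 (mod 5)


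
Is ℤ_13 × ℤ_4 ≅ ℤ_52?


Comparing ℤ_13 × ℤ_4 and ℤ_52:
gcd(13,4) = 1, so ℤ_13 × ℤ_4 ≅ ℤ_52 (CRT)

Yes, ℤ_13 × ℤ_4 ≅ ℤ_52


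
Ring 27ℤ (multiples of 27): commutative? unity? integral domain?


27ℤ is a commutative ring under +,× but has no multiplicative identity (1 ∉ 27ℤ); it has no zero divisors, but without unity it is not an integral domain
Commutative: Yes
Integral domain: No
Has unity: No

27ℤ (multiples of 27): Commutative=Yes, Unity=No


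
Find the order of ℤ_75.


ℤ_n has n elements.

|ℤ_75| = 75


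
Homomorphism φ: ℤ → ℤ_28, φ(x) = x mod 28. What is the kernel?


Kernel = preimage of identity
ker(φ) = {x ∈ ℤ : x ≡ 0 (mod 28)} = 28ℤ = {0, ±28, ±56, ...}

ker(φ) = 28ℤ


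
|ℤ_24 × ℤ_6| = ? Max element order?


|ℤ_24 × ℤ_6| = 24 × 6 = 144
Max element order = lcm(24,6) = 24
Cyclic? No (gcd=6)

|ℤ_24×ℤ_6| = 144, max element order = 24


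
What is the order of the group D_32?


|D_n| = 2n (n rotations and n reflections)
|D_32| = 2×32 = 64

|D_32| = 64


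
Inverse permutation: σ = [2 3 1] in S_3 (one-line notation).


To find σ⁻¹, swap domain and range:
σ(1) = 2 → σ⁻¹(2) = 1
σ(2) = 3 → σ⁻¹(3) = 2
σ(3) = 1 → σ⁻¹(1) = 3

σ⁻¹ = [3 1 2]


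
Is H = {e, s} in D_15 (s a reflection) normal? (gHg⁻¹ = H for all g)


H = {e, s} in D_15 (s a reflection)
r·s·r⁻¹ = sr⁻² ≠ s for n ≥ 3, so {e, s} is not closed under conjugation

No, not a normal subgroup


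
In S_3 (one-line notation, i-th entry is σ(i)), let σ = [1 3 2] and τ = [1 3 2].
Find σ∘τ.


σ∘τ: apply τ first, then σ
1 →τ 1 →σ 1
2 →τ 3 →σ 2
3 →τ 2 →σ 3

σ∘τ = [1 2 3]


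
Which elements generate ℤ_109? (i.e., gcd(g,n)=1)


g generates ℤ_n iff gcd(g,n) = 1
Prime factors of 109: 109
Generators are g ∈ {1,...,108} not divisible by any of these primes.
Generators: {1, 2, 3, 4, 5, 6, 7, 8, 9, 10, 11, 12, 13, 14, 15, 16, 17, 18, 19, 20, 21, 22, 23, 24, 25, 26, 27, 28, 29, 30, 31, 32, 33, 34, 35, 36, 37, 38, 39, 40, 41, 42, 43, 44, 45, 46, 47, 48, 49, 50, 51, 52, 53, 54, 55, 56, 57, 58, 59, 60, 61, 62, 63, 64, 65, 66, 67, 68, 69, 70, 71, 72, 73, 74, 75, 76, 77, 78, 79, 80, 81, 82, 83, 84, 85, 86, 87, 88, 89, 90, 91, 92, 93, 94, 95, 96, 97, 98, 99, 100, 101, 102, 103, 104, 105, 106, 107, 108}
Number of generators = φ(109) = 108

Generators of ℤ_109 = {1, 2, 3, 4, 5, 6, 7, 8, 9, 10, 11, 12, 13, 14, 15, 16, 17, 18, 19, 20, 21, 22, 23, 24, 25, 26, 27, 28, 29, 30, 31, 32, 33, 34, 35, 36, 37, 38, 39, 40, 41, 42, 43, 44, 45, 46, 47, 48, 49, 50, 51, 52, 53, 54, 55, 56, 57, 58, 59, 60, 61, 62, 63, 64, 65, 66, 67, 68, 69, 70, 71, 72, 73, 74, 75, 76, 77, 78, 79, 80, 81, 82, 83, 84, 85, 86, 87, 88, 89, 90, 91, 92, 93, 94, 95, 96, 97, 98, 99, 100, 101, 102, 103, 104, 105, 106, 107, 108}


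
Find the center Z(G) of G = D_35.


Z(G) = {g ∈ G | gx = xg for all x ∈ G}
For odd n, Z(D_n) = {e}: no nontrivial rotation commutes with all reflections

Z(D_35) = {e}


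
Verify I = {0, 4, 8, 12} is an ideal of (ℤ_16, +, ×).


Check ideal conditions for I = {0, 4, 8, 12} in ℤ_16:
(1) I is an additive subgroup? Yes
(2) For r ∈ ℤ_16 and a ∈ I: r·a ∈ I? Yes

Yes, I is an ideal of ℤ_16


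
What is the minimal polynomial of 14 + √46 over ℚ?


Let α = 14 + √46. Then α - 14 = √46, so (α - 14)² = 46, giving α² - 28α + 150 = 0. Degree 2 and α ∉ ℚ, so this is the minimal polynomial.

Minimal polynomial: x² - 28x + 150


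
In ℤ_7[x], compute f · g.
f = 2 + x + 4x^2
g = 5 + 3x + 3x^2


Expand and collect like terms; reduce coefficients mod 7:
x^0: 2·5 = 10 ≡ 3 (mod 7)
x^1: 2·3 + 1·5 = 11 ≡ 4 (mod 7)
x^2: 2·3 + 1·3 + 4·5 = 29 ≡ 1 (mod 7)
x^3: 1·3 + 4·3 = 15 ≡ 1 (mod 7)
x^4: 4·3 = 12 ≡ 5 (mod 7)
Result: 3 + 4x + x^2 + x^3 + 5x^4

f · g = 3 + 4x + x^2 + x^3 + 5x^4


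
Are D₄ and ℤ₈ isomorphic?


Comparing D₄ and ℤ₈:
D₄ is non-abelian, ℤ₈ is abelian

No, D₄ ≇ ℤ₈


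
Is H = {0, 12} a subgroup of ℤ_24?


Subgroup test for H = {0, 12} in (ℤ_24, +):
(1) 0 ∈ H? Yes
(2) Closure: for all a,b ∈ H, (a+b) mod 24 ∈ H? Yes
(3) Inverses: for all a ∈ H, -a mod 24 ∈ H? Yes

Yes, H is a subgroup of ℤ_24


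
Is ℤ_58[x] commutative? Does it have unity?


ℤ_58 has zero divisors (2·29 ≡ 0), and these lift to constant zero divisors in ℤ_58[x]; so not an integral domain
Commutative: Yes
Integral domain: No
Has unity: Yes

ℤ_58[x]: Commutative=Yes, Unity=Yes


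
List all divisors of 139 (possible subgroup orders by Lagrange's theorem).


Lagrange's theorem: |H| divides |G|
|G| = 139
Divisors of 139: 1, 139

Possible subgroup orders: {1, 139}


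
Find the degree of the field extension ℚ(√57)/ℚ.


√57 has minimal polynomial x² - 57 (irreducible over ℚ since 57 is squarefree)

[ℚ(√57)/ℚ] = 2


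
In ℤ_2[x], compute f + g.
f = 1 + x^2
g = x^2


Add coefficients mod 2:
x^0: 1 + 0 = 1 (mod 2)
x^1: 0 + 0 = 0 (mod 2)
x^2: 1 + 1 = 0 (mod 2)
Result: 1

f + g = 1


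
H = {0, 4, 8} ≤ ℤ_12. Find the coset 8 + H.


8 + H = {8 + h (mod 12) : h ∈ H}
8+0=8, 8+4=0, 8+8=4
8 + H = {0, 4, 8} = 0 + H

8 + H = {0, 4, 8}


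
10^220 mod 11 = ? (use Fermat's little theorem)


Fermat's little theorem: if p is prime and gcd(a,p)=1, then a^(p-1) ≡ 1 (mod p)
p = 11 is prime, gcd(10,11) = 1
Reduce exponent: 220 mod 10 = 0
So 10^220 ≡ 10^0 (mod 11)
10^0 = 1

10^220 ≡ 1 (mod 11)


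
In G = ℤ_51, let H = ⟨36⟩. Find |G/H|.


|⟨36⟩| = n / gcd(36, 51) = 51 / 3 = 17
H is normal (ℤ_51 is abelian).
|G/H| = |G| / |H| = 51 / 17 = 3

|G/H| = 3


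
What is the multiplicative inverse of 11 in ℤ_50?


Use the extended Euclidean algorithm to write 1 = 11·s + 50·t; then s mod 50 is the inverse.
Euclidean algorithm:
  11 = 0·50 + 11
  50 = 4·11 + 6
  11 = 1·6 + 5
  6 = 1·5 + 1
  5 = 5·1 + 0
gcd(11,50) = 1
Back-substitution gives: 11·(-9) + 50·(2) = 1
So 11⁻¹ ≡ -9 ≡ 41 (mod 50)
Check: 11 × 41 = 451 ≡ 1 (mod 50) ✓

11⁻¹ ≡ 41 (mod 50)


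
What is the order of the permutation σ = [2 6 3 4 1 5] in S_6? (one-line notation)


Cycle decomposition: (1 2 6 5)
Cycle lengths: 4
Order = lcm(4) = 4

ord(σ) = 4


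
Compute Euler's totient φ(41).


Factor n: 41 = 41
φ(n) = n · ∏(1 - 1/p) over distinct primes p | n
φ(41) = 41 · (1 - 1/41) = 40

φ(41) = 40


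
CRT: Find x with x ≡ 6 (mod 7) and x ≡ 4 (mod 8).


m₁ = 7, m₂ = 8, gcd = 1, so CRT applies. M = m₁·m₂ = 56
Let M₁ = M/m₁ = 8, M₂ = M/m₂ = 7
Find y₁ ≡ M₁⁻¹ (mod m₁): 8⁻¹ ≡ 1 (mod 7)
Find y₂ ≡ M₂⁻¹ (mod m₂): 7⁻¹ ≡ 7 (mod 8)
x = a₁·M₁·y₁ + a₂·M₂·y₂ = 6·8·1 + 4·7·7 = 244
Reduce mod 56: x ≡ 20
Check: 20 mod 7 = 6 ✓, 20 mod 8 = 4 ✓

x ≡ 20 (mod 56)


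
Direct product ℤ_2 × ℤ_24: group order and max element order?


|ℤ_2 × ℤ_24| = 2 × 24 = 48
Max element order = lcm(2,24) = 24
Cyclic? No (gcd=2)

|ℤ_2×ℤ_24| = 48, max element order = 24


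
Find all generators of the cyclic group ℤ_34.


g generates ℤ_n iff gcd(g,n) = 1
Prime factors of 34: 2, 17
Generators are g ∈ {1,...,33} not divisible by any of these primes.
Generators: {1, 3, 5, 7, 9, 11, 13, 15, 19, 21, 23, 25, 27, 29, 31, 33}
Number of generators = φ(34) = 16

Generators of ℤ_34 = {1, 3, 5, 7, 9, 11, 13, 15, 19, 21, 23, 25, 27, 29, 31, 33}


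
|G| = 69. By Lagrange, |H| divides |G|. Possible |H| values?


Lagrange's theorem: |H| divides |G|
|G| = 69
Divisors of 69: 1, 3, 23, 69

Possible subgroup orders: {1, 3, 23, 69}


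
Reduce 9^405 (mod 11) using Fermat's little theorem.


Fermat's little theorem: if p is prime and gcd(a,p)=1, then a^(p-1) ≡ 1 (mod p)
p = 11 is prime, gcd(9,11) = 1
Reduce exponent: 405 mod 10 = 5
So 9^405 ≡ 9^5 (mod 11)
9^5 mod 11 = 1

9^405 ≡ 1 (mod 11)


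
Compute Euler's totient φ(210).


Factor n: 210 = 2 × 3 × 5 × 7
φ(n) = n · ∏(1 - 1/p) over distinct primes p | n
φ(210) = 210 · (1 - 1/2) · (1 - 1/3) · (1 - 1/5) · (1 - 1/7) = 48

φ(210) = 48


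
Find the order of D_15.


|D_n| = 2n (n rotations and n reflections)
|D_15| = 2×15 = 30

|D_15| = 30


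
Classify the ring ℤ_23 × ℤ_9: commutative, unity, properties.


Direct product ring; commutative with unity (1,1); but (1,0)·(0,1) = (0,0) gives zero divisors, so not an integral domain
Commutative: Yes
Integral domain: No
Has unity: Yes

ℤ_23 × ℤ_9: Commutative=Yes, Unity=Yes


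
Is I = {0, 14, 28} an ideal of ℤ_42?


Check ideal conditions for I = {0, 14, 28} in ℤ_42:
(1) I is an additive subgroup? Yes
(2) For r ∈ ℤ_42 and a ∈ I: r·a ∈ I? Yes

Yes, I is an ideal of ℤ_42


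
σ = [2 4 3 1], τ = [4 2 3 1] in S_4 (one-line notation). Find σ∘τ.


σ∘τ: apply τ first, then σ
1 →τ 4 →σ 1
2 →τ 2 →σ 4
3 →τ 3 →σ 3
4 →τ 1 →σ 2

σ∘τ = [1 4 3 2]


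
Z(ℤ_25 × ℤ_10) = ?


Z(G) = {g ∈ G | gx = xg for all x ∈ G}
Direct product of abelian groups is abelian, so Z(G) = G

Z(ℤ_25 × ℤ_10) = ℤ_25 × ℤ_10


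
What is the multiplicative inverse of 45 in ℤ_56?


Use the extended Euclidean algorithm to write 1 = 45·s + 56·t; then s mod 56 is the inverse.
Euclidean algorithm:
  45 = 0·56 + 45
  56 = 1·45 + 11
  45 = 4·11 + 1
  11 = 11·1 + 0
gcd(45,56) = 1
Back-substitution gives: 45·(5) + 56·(-4) = 1
So 45⁻¹ ≡ 5 ≡ 5 (mod 56)
Check: 45 × 5 = 225 ≡ 1 (mod 56) ✓

45⁻¹ ≡ 5 (mod 56)


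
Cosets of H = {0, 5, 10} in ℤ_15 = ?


H = {0, 5, 10}, |H| = 3
Number of cosets = |G|/|H| = 15/3 = 5
0 + H = {0, 5, 10}
1 + H = {1, 6, 11}
2 + H = {2, 7, 12}
3 + H = {3, 8, 13}
4 + H = {4, 9, 14}

Cosets: 0+H={0,5,10}; 1+H={1,6,11}; 2+H={2,7,12}; 3+H={3,8,13}; 4+H={4,9,14}


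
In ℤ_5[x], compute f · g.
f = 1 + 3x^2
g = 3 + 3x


Expand and collect like terms; reduce coefficients mod 5:
x^0: 1·3 = 3 ≡ 3 (mod 5)
x^1: 1·3 + 0·3 = 3 ≡ 3 (mod 5)
x^2: 0·3 + 3·3 = 9 ≡ 4 (mod 5)
x^3: 3·3 = 9 ≡ 4 (mod 5)
Result: 3 + 3x + 4x^2 + 4x^3

f · g = 3 + 3x + 4x^2 + 4x^3


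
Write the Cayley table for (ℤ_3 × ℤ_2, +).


Elements: {(0,0), (0,1), (1,0), (1,1), (2,0), (2,1)}
Operation: componentwise addition mod (3, 2)
Entry (a, b) = ((a₁+b₁) mod 3, (a₂+b₂) mod 2)

Cayley table:
      | (0,0) | (0,1) | (1,0) | (1,1) | (2,0) | (2,1)
(0,0) | (0,0) | (0,1) | (1,0) | (1,1) | (2,0) | (2,1)
(0,1) | (0,1) | (0,0) | (1,1) | (1,0) | (2,1) | (2,0)
(1,0) | (1,0) | (1,1) | (2,0) | (2,1) | (0,0) | (0,1)
(1,1) | (1,1) | (1,0) | (2,1) | (2,0) | (0,1) | (0,0)
(2,0) | (2,0) | (2,1) | (0,0) | (0,1) | (1,0) | (1,1)
(2,1) | (2,1) | (2,0) | (0,1) | (0,0) | (1,1) | (1,0)


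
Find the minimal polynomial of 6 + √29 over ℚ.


Let α = 6 + √29. Then α - 6 = √29, so (α - 6)² = 29, giving α² - 12α + 7 = 0. Degree 2 and α ∉ ℚ, so this is the minimal polynomial.

Minimal polynomial: x² - 12x + 7


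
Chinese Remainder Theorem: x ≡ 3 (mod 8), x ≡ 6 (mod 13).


m₁ = 8, m₂ = 13, gcd = 1, so CRT applies. M = m₁·m₂ = 104
Let M₁ = M/m₁ = 13, M₂ = M/m₂ = 8
Find y₁ ≡ M₁⁻¹ (mod m₁): 13⁻¹ ≡ 5 (mod 8)
Find y₂ ≡ M₂⁻¹ (mod m₂): 8⁻¹ ≡ 5 (mod 13)
x = a₁·M₁·y₁ + a₂·M₂·y₂ = 3·13·5 + 6·8·5 = 435
Reduce mod 104: x ≡ 19
Check: 19 mod 8 = 3 ✓, 19 mod 13 = 6 ✓

x ≡ 19 (mod 104)


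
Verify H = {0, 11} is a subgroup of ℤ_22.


Subgroup test for H = {0, 11} in (ℤ_22, +):
(1) 0 ∈ H? Yes
(2) Closure: for all a,b ∈ H, (a+b) mod 22 ∈ H? Yes
(3) Inverses: for all a ∈ H, -a mod 22 ∈ H? Yes

Yes, H is a subgroup of ℤ_22


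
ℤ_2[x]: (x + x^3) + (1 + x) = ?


Add coefficients mod 2:
x^0: 0 + 1 = 1 (mod 2)
x^1: 1 + 1 = 0 (mod 2)
x^2: 0 + 0 = 0 (mod 2)
x^3: 1 + 0 = 1 (mod 2)
Result: 1 + x^3

f + g = 1 + x^3


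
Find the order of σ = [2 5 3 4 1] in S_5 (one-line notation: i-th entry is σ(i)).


Cycle decomposition: (1 2 5)
Cycle lengths: 3
Order = lcm(3) = 3

ord(σ) = 3


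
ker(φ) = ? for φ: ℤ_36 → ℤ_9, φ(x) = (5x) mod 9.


Kernel = preimage of identity
ker(φ) = {x ∈ ℤ_36 : 5x ≡ 0 (mod 9)}. Since 9 | 36, φ is well-defined. The kernel is the cyclic subgroup ⟨9⟩ of ℤ_36 (order 4), i.e. {0, 9, 18, 27}

ker(φ) = {0, 9, 18, 27}


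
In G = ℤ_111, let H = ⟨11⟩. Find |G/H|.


|⟨11⟩| = n / gcd(11, 111) = 111 / 1 = 111
H is normal (ℤ_111 is abelian).
|G/H| = |G| / |H| = 111 / 111 = 1

|G/H| = 1


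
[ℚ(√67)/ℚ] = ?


√67 has minimal polynomial x² - 67 (irreducible over ℚ since 67 is squarefree)

[ℚ(√67)/ℚ] = 2


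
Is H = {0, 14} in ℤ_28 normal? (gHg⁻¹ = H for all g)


H = {0, 14} in ℤ_28
ℤ_28 is abelian; every subgroup of an abelian group is normal

Yes, normal subgroup


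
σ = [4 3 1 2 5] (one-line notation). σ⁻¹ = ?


To find σ⁻¹, swap domain and range:
σ(1) = 4 → σ⁻¹(4) = 1
σ(2) = 3 → σ⁻¹(3) = 2
σ(3) = 1 → σ⁻¹(1) = 3
σ(4) = 2 → σ⁻¹(2) = 4
σ(5) = 5 → σ⁻¹(5) = 5

σ⁻¹ = [3 4 2 1 5]


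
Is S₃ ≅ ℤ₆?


Comparing S₃ and ℤ₆:
S₃ is non-abelian, ℤ₆ is abelian

No, S₃ ≇ ℤ₆


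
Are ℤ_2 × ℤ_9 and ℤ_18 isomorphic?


Comparing ℤ_2 × ℤ_9 and ℤ_18:
gcd(2,9) = 1, so ℤ_2 × ℤ_9 ≅ ℤ_18 (CRT)

Yes, ℤ_2 × ℤ_9 ≅ ℤ_18


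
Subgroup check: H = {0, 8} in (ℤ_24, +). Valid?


Subgroup test for H = {0, 8} in (ℤ_24, +):
(1) 0 ∈ H? Yes
(2) Closure: for all a,b ∈ H, (a+b) mod 24 ∈ H? No  [counterexample: 8 + 8 = 16 ∉ H]
(3) Inverses: for all a ∈ H, -a mod 24 ∈ H? No

No, H is not a subgroup of ℤ_24


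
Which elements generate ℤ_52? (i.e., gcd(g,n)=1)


g generates ℤ_n iff gcd(g,n) = 1
Prime factors of 52: 2, 13
Generators are g ∈ {1,...,51} not divisible by any of these primes.
Generators: {1, 3, 5, 7, 9, 11, 15, 17, 19, 21, 23, 25, 27, 29, 31, 33, 35, 37, 41, 43, 45, 47, 49, 51}
Number of generators = φ(52) = 24

Generators of ℤ_52 = {1, 3, 5, 7, 9, 11, 15, 17, 19, 21, 23, 25, 27, 29, 31, 33, 35, 37, 41, 43, 45, 47, 49, 51}


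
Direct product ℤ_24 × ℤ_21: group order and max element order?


|ℤ_24 × ℤ_21| = 24 × 21 = 504
Max element order = lcm(24,21) = 168
Cyclic? No (gcd=3)

|ℤ_24×ℤ_21| = 504, max element order = 168


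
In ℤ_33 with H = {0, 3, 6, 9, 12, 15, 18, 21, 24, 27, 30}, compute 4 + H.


4 + H = {4 + h (mod 33) : h ∈ H}
4+0=4, 4+3=7, 4+6=10, 4+9=13, 4+12=16, 4+15=19, 4+18=22, 4+21=25, 4+24=28, 4+27=31, 4+30=1
4 + H = {1, 4, 7, 10, 13, 16, 19, 22, 25, 28, 31} = 1 + H

4 + H = {1, 4, 7, 10, 13, 16, 19, 22, 25, 28, 31}


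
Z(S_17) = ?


Z(G) = {g ∈ G | gx = xg for all x ∈ G}
S_n is non-abelian for n ≥ 3; Z(S_17) is trivial

Z(S_17) = {e}


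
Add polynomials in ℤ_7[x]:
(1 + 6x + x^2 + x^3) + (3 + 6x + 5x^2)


Add coefficients mod 7:
x^0: 1 + 3 = 4 (mod 7)
x^1: 6 + 6 = 5 (mod 7)
x^2: 1 + 5 = 6 (mod 7)
x^3: 1 + 0 = 1 (mod 7)
Result: 4 + 5x + 6x^2 + x^3

f + g = 4 + 5x + 6x^2 + x^3


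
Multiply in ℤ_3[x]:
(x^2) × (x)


Expand and collect like terms; reduce coefficients mod 3:
x^0: 0·0 = 0 ≡ 0 (mod 3)
x^1: 0·1 + 0·0 = 0 ≡ 0 (mod 3)
x^2: 0·1 + 1·0 = 0 ≡ 0 (mod 3)
x^3: 1·1 = 1 ≡ 1 (mod 3)
Result: x^3

f · g = x^3


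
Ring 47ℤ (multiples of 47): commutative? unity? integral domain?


47ℤ is a commutative ring under +,× but has no multiplicative identity (1 ∉ 47ℤ); it has no zero divisors, but without unity it is not an integral domain
Commutative: Yes
Integral domain: No
Has unity: No

47ℤ (multiples of 47): Commutative=Yes, Unity=No


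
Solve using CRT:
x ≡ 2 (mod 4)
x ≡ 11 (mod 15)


m₁ = 4, m₂ = 15, gcd = 1, so CRT applies. M = m₁·m₂ = 60
Let M₁ = M/m₁ = 15, M₂ = M/m₂ = 4
Find y₁ ≡ M₁⁻¹ (mod m₁): 15⁻¹ ≡ 3 (mod 4)
Find y₂ ≡ M₂⁻¹ (mod m₂): 4⁻¹ ≡ 4 (mod 15)
x = a₁·M₁·y₁ + a₂·M₂·y₂ = 2·15·3 + 11·4·4 = 266
Reduce mod 60: x ≡ 26
Check: 26 mod 4 = 2 ✓, 26 mod 15 = 11 ✓

x ≡ 26 (mod 60)


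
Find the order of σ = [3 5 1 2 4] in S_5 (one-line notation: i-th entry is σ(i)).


Cycle decomposition: (1 3) (2 5 4)
Cycle lengths: 2, 3
Order = lcm(2, 3) = 6

ord(σ) = 6


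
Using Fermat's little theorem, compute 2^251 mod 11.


Fermat's little theorem: if p is prime and gcd(a,p)=1, then a^(p-1) ≡ 1 (mod p)
p = 11 is prime, gcd(2,11) = 1
Reduce exponent: 251 mod 10 = 1
So 2^251 ≡ 2^1 (mod 11)
2^1 mod 11 = 2

2^251 ≡ 2 (mod 11)


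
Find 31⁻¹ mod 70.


Use the extended Euclidean algorithm to write 1 = 31·s + 70·t; then s mod 70 is the inverse.
Euclidean algorithm:
  31 = 0·70 + 31
  70 = 2·31 + 8
  31 = 3·8 + 7
  8 = 1·7 + 1
  7 = 7·1 + 0
gcd(31,70) = 1
Back-substitution gives: 31·(-9) + 70·(4) = 1
So 31⁻¹ ≡ -9 ≡ 61 (mod 70)
Check: 31 × 61 = 1891 ≡ 1 (mod 70) ✓

31⁻¹ ≡ 61 (mod 70)


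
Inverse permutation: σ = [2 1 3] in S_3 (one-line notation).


To find σ⁻¹, swap domain and range:
σ(1) = 2 → σ⁻¹(2) = 1
σ(2) = 1 → σ⁻¹(1) = 2
σ(3) = 3 → σ⁻¹(3) = 3

σ⁻¹ = [2 1 3]


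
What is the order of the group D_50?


|D_n| = 2n (n rotations and n reflections)
|D_50| = 2×50 = 100

|D_50| = 100


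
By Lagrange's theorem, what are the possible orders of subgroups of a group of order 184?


Lagrange's theorem: |H| divides |G|
|G| = 184
Divisors of 184: 1, 2, 4, 8, 23, 46, 92, 184

Possible subgroup orders: {1, 2, 4, 8, 23, 46, 92, 184}


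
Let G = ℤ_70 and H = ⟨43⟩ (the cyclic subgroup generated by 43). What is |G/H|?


|⟨43⟩| = n / gcd(43, 70) = 70 / 1 = 70
H is normal (ℤ_70 is abelian).
|G/H| = |G| / |H| = 70 / 70 = 1

|G/H| = 1


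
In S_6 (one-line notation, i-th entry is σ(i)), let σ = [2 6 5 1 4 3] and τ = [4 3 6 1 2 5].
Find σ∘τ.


σ∘τ: apply τ first, then σ
1 →τ 4 →σ 1
2 →τ 3 →σ 5
3 →τ 6 →σ 3
4 →τ 1 →σ 2
5 →τ 2 →σ 6
6 →τ 5 →σ 4

σ∘τ = [1 5 3 2 6 4]


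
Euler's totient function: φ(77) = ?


Factor n: 77 = 7 × 11
φ(n) = n · ∏(1 - 1/p) over distinct primes p | n
φ(77) = 77 · (1 - 1/7) · (1 - 1/11) = 60

φ(77) = 60


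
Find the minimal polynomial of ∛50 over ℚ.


∛50 satisfies x³ - 50 = 0, irreducible over ℚ (no rational root; 50 is not a perfect cube)

Minimal polynomial: x³ - 50


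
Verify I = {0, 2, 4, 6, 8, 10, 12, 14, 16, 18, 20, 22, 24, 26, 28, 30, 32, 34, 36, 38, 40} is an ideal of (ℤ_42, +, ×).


Check ideal conditions for I = {0, 2, 4, 6, 8, 10, 12, 14, 16, 18, 20, 22, 24, 26, 28, 30, 32, 34, 36, 38, 40} in ℤ_42:
(1) I is an additive subgroup? Yes
(2) For r ∈ ℤ_42 and a ∈ I: r·a ∈ I? Yes

Yes, I is an ideal of ℤ_42


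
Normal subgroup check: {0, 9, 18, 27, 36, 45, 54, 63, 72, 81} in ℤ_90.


H = {0, 9, 18, 27, 36, 45, 54, 63, 72, 81} in ℤ_90
ℤ_90 is abelian; every subgroup of an abelian group is normal

Yes, normal subgroup


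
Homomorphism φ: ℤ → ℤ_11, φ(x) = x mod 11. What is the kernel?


Kernel = preimage of identity
ker(φ) = {x ∈ ℤ : x ≡ 0 (mod 11)} = 11ℤ = {0, ±11, ±22, ...}

ker(φ) = 11ℤ


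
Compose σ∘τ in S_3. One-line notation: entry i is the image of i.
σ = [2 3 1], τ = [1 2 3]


σ∘τ: apply τ first, then σ
1 →τ 1 →σ 2
2 →τ 2 →σ 3
3 →τ 3 →σ 1

σ∘τ = [2 3 1]


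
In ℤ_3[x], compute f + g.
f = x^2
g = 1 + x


Add coefficients mod 3:
x^0: 0 + 1 = 1 (mod 3)
x^1: 0 + 1 = 1 (mod 3)
x^2: 1 + 0 = 1 (mod 3)
Result: 1 + x + x^2

f + g = 1 + x + x^2


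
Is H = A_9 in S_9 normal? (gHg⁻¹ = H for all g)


H = A_9 in S_9
A_9 has index 2 in S_9, and every subgroup of index 2 is normal

Yes, normal subgroup


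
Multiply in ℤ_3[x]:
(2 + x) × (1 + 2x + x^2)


Expand and collect like terms; reduce coefficients mod 3:
x^0: 2·1 = 2 ≡ 2 (mod 3)
x^1: 2·2 + 1·1 = 5 ≡ 2 (mod 3)
x^2: 2·1 + 1·2 = 4 ≡ 1 (mod 3)
x^3: 1·1 = 1 ≡ 1 (mod 3)
Result: 2 + 2x + x^2 + x^3

f · g = 2 + 2x + x^2 + x^3


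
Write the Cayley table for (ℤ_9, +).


Elements: {0, 1, 2, 3, 4, 5, 6, 7, 8}
Operation: addition mod 9
Entry (a, b) = (a + b) mod 9

Cayley table:
  | 0 | 1 | 2 | 3 | 4 | 5 | 6 | 7 | 8
0 | 0 | 1 | 2 | 3 | 4 | 5 | 6 | 7 | 8
1 | 1 | 2 | 3 | 4 | 5 | 6 | 7 | 8 | 0
2 | 2 | 3 | 4 | 5 | 6 | 7 | 8 | 0 | 1
3 | 3 | 4 | 5 | 6 | 7 | 8 | 0 | 1 | 2
4 | 4 | 5 | 6 | 7 | 8 | 0 | 1 | 2 | 3
5 | 5 | 6 | 7 | 8 | 0 | 1 | 2 | 3 | 4
6 | 6 | 7 | 8 | 0 | 1 | 2 | 3 | 4 | 5
7 | 7 | 8 | 0 | 1 | 2 | 3 | 4 | 5 | 6
8 | 8 | 0 | 1 | 2 | 3 | 4 | 5 | 6 | 7


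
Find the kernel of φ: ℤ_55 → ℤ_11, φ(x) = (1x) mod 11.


Kernel = preimage of identity
ker(φ) = {x ∈ ℤ_55 : 1x ≡ 0 (mod 11)}. Since 11 | 55, φ is well-defined. The kernel is the cyclic subgroup ⟨11⟩ of ℤ_55 (order 5), i.e. {0, 11, 22, 33, 44}

ker(φ) = {0, 11, 22, 33, 44}


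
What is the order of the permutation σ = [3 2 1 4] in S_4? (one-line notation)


Cycle decomposition: (1 3)
Cycle lengths: 2
Order = lcm(2) = 2

ord(σ) = 2


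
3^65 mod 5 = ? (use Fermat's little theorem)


Fermat's little theorem: if p is prime and gcd(a,p)=1, then a^(p-1) ≡ 1 (mod p)
p = 5 is prime, gcd(3,5) = 1
Reduce exponent: 65 mod 4 = 1
So 3^65 ≡ 3^1 (mod 5)
3^1 mod 5 = 3

3^65 ≡ 3 (mod 5)


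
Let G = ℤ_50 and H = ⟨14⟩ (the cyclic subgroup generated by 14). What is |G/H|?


|⟨14⟩| = n / gcd(14, 50) = 50 / 2 = 25
H is normal (ℤ_50 is abelian).
|G/H| = |G| / |H| = 50 / 25 = 2

|G/H| = 2


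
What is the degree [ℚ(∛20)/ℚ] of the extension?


∛20 has minimal polynomial x³ - 20 (irreducible over ℚ since 20 is not a perfect cube)

[ℚ(∛20)/ℚ] = 3


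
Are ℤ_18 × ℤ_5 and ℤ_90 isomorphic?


Comparing ℤ_18 × ℤ_5 and ℤ_90:
gcd(18,5) = 1, so ℤ_18 × ℤ_5 ≅ ℤ_90 (CRT)

Yes, ℤ_18 × ℤ_5 ≅ ℤ_90


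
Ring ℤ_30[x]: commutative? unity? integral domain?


ℤ_30 has zero divisors (2·15 ≡ 0), and these lift to constant zero divisors in ℤ_30[x]; so not an integral domain
Commutative: Yes
Integral domain: No
Has unity: Yes

ℤ_30[x]: Commutative=Yes, Unity=Yes


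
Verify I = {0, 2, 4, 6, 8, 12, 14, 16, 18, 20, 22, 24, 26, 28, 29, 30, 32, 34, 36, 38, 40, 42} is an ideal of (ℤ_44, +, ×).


Check ideal conditions for I = {0, 2, 4, 6, 8, 12, 14, 16, 18, 20, 22, 24, 26, 28, 29, 30, 32, 34, 36, 38, 40, 42} in ℤ_44:
(1) I is an additive subgroup? No
(2) For r ∈ ℤ_44 and a ∈ I: r·a ∈ I? No  [counterexample: r=3, a=18, r·a mod 44 = 10 ∉ I]

No, I is not an ideal of ℤ_44


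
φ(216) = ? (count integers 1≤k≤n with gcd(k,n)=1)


Factor n: 216 = 2^3 × 3^3
φ(n) = n · ∏(1 - 1/p) over distinct primes p | n
φ(216) = 216 · (1 - 1/2) · (1 - 1/3) = 72

φ(216) = 72


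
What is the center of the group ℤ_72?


Z(G) = {g ∈ G | gx = xg for all x ∈ G}
ℤ_72 is abelian, so Z(G) = G

Z(ℤ_72) = ℤ_72


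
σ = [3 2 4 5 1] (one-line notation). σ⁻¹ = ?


To find σ⁻¹, swap domain and range:
σ(1) = 3 → σ⁻¹(3) = 1
σ(2) = 2 → σ⁻¹(2) = 2
σ(3) = 4 → σ⁻¹(4) = 3
σ(4) = 5 → σ⁻¹(5) = 4
σ(5) = 1 → σ⁻¹(1) = 5

σ⁻¹ = [5 2 1 3 4]


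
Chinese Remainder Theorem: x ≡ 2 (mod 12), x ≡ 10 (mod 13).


m₁ = 12, m₂ = 13, gcd = 1, so CRT applies. M = m₁·m₂ = 156
Let M₁ = M/m₁ = 13, M₂ = M/m₂ = 12
Find y₁ ≡ M₁⁻¹ (mod m₁): 13⁻¹ ≡ 1 (mod 12)
Find y₂ ≡ M₂⁻¹ (mod m₂): 12⁻¹ ≡ 12 (mod 13)
x = a₁·M₁·y₁ + a₂·M₂·y₂ = 2·13·1 + 10·12·12 = 1466
Reduce mod 156: x ≡ 62
Check: 62 mod 12 = 2 ✓, 62 mod 13 = 10 ✓

x ≡ 62 (mod 156)


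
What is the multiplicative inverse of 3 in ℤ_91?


Use the extended Euclidean algorithm to write 1 = 3·s + 91·t; then s mod 91 is the inverse.
Euclidean algorithm:
  3 = 0·91 + 3
  91 = 30·3 + 1
  3 = 3·1 + 0
gcd(3,91) = 1
Back-substitution gives: 3·(-30) + 91·(1) = 1
So 3⁻¹ ≡ -30 ≡ 61 (mod 91)
Check: 3 × 61 = 183 ≡ 1 (mod 91) ✓

3⁻¹ ≡ 61 (mod 91)


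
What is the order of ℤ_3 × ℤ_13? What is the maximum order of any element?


|ℤ_3 × ℤ_13| = 3 × 13 = 39
Max element order = lcm(3,13) = 39
Cyclic? Yes (gcd=1)

|ℤ_3×ℤ_13| = 39, max element order = 39


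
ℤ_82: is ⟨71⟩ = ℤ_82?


g generates ℤ_n iff gcd(g, n) = 1
gcd(71, 82) = 1
Since gcd = 1, 71 is a generator.

Yes, 71 generates ℤ_82


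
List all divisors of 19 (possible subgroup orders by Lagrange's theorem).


Lagrange's theorem: |H| divides |G|
|G| = 19
Divisors of 19: 1, 19

Possible subgroup orders: {1, 19}


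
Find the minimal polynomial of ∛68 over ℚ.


∛68 satisfies x³ - 68 = 0, irreducible over ℚ (no rational root; 68 is not a perfect cube)

Minimal polynomial: x³ - 68


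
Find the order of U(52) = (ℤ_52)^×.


U(n) is the group of units mod n; |U(n)| = φ(n)
|U(52)| = φ(52) = 24

|U(52) = (ℤ_52)^×| = 24


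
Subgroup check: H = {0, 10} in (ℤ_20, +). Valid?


Subgroup test for H = {0, 10} in (ℤ_20, +):
(1) 0 ∈ H? Yes
(2) Closure: for all a,b ∈ H, (a+b) mod 20 ∈ H? Yes
(3) Inverses: for all a ∈ H, -a mod 20 ∈ H? Yes

Yes, H is a subgroup of ℤ_20


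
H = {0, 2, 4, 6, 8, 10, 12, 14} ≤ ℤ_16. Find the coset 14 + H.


14 + H = {14 + h (mod 16) : h ∈ H}
14+0=14, 14+2=0, 14+4=2, 14+6=4, 14+8=6, 14+10=8, 14+12=10, 14+14=12
14 + H = {0, 2, 4, 6, 8, 10, 12, 14} = 0 + H

14 + H = {0, 2, 4, 6, 8, 10, 12, 14}


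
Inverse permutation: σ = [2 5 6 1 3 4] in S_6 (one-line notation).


To find σ⁻¹, swap domain and range:
σ(1) = 2 → σ⁻¹(2) = 1
σ(2) = 5 → σ⁻¹(5) = 2
σ(3) = 6 → σ⁻¹(6) = 3
σ(4) = 1 → σ⁻¹(1) = 4
σ(5) = 3 → σ⁻¹(3) = 5
σ(6) = 4 → σ⁻¹(4) = 6

σ⁻¹ = [4 1 5 6 2 3]


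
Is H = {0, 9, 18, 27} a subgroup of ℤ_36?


Subgroup test for H = {0, 9, 18, 27} in (ℤ_36, +):
(1) 0 ∈ H? Yes
(2) Closure: for all a,b ∈ H, (a+b) mod 36 ∈ H? Yes
(3) Inverses: for all a ∈ H, -a mod 36 ∈ H? Yes

Yes, H is a subgroup of ℤ_36


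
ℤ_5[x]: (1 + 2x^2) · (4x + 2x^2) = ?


Expand and collect like terms; reduce coefficients mod 5:
x^0: 1·0 = 0 ≡ 0 (mod 5)
x^1: 1·4 + 0·0 = 4 ≡ 4 (mod 5)
x^2: 1·2 + 0·4 + 2·0 = 2 ≡ 2 (mod 5)
x^3: 0·2 + 2·4 = 8 ≡ 3 (mod 5)
x^4: 2·2 = 4 ≡ 4 (mod 5)
Result: 4x + 2x^2 + 3x^3 + 4x^4

f · g = 4x + 2x^2 + 3x^3 + 4x^4


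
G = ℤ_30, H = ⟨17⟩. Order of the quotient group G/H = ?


|⟨17⟩| = n / gcd(17, 30) = 30 / 1 = 30
H is normal (ℤ_30 is abelian).
|G/H| = |G| / |H| = 30 / 30 = 1

|G/H| = 1


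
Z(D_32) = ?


Z(G) = {g ∈ G | gx = xg for all x ∈ G}
For even n, Z(D_n) = {e, r^(n/2)}: the 180° rotation r^16 commutes with every reflection and rotation

Z(D_32) = {e, r^16}


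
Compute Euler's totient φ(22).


φ(n) = count of k ∈ {1,...,n} with gcd(k,n)=1
Coprimes to 22: {1, 3, 5, 7, 9, 13, 15, 17, 19, 21}
Count: 10

φ(22) = 10


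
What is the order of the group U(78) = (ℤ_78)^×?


U(n) is the group of units mod n; |U(n)| = φ(n)
|U(78)| = φ(78) = 24

|U(78) = (ℤ_78)^×| = 24


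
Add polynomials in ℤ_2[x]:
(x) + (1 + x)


Add coefficients mod 2:
x^0: 0 + 1 = 1 (mod 2)
x^1: 1 + 1 = 0 (mod 2)
Result: 1

f + g = 1


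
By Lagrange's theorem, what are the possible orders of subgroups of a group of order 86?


Lagrange's theorem: |H| divides |G|
|G| = 86
Divisors of 86: 1, 2, 43, 86

Possible subgroup orders: {1, 2, 43, 86}


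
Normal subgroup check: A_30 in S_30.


H = A_30 in S_30
A_30 has index 2 in S_30, and every subgroup of index 2 is normal

Yes, normal subgroup


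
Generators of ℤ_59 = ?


g generates ℤ_n iff gcd(g,n) = 1
Prime factors of 59: 59
Generators are g ∈ {1,...,58} not divisible by any of these primes.
Generators: {1, 2, 3, 4, 5, 6, 7, 8, 9, 10, 11, 12, 13, 14, 15, 16, 17, 18, 19, 20, 21, 22, 23, 24, 25, 26, 27, 28, 29, 30, 31, 32, 33, 34, 35, 36, 37, 38, 39, 40, 41, 42, 43, 44, 45, 46, 47, 48, 49, 50, 51, 52, 53, 54, 55, 56, 57, 58}
Number of generators = φ(59) = 58

Generators of ℤ_59 = {1, 2, 3, 4, 5, 6, 7, 8, 9, 10, 11, 12, 13, 14, 15, 16, 17, 18, 19, 20, 21, 22, 23, 24, 25, 26, 27, 28, 29, 30, 31, 32, 33, 34, 35, 36, 37, 38, 39, 40, 41, 42, 43, 44, 45, 46, 47, 48, 49, 50, 51, 52, 53, 54, 55, 56, 57, 58}


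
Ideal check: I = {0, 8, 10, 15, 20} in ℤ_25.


Check ideal conditions for I = {0, 8, 10, 15, 20} in ℤ_25:
(1) I is an additive subgroup? No
(2) For r ∈ ℤ_25 and a ∈ I: r·a ∈ I? No  [counterexample: r=2, a=8, r·a mod 25 = 16 ∉ I]

No, I is not an ideal of ℤ_25


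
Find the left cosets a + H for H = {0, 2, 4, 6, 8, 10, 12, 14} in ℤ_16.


H = {0, 2, 4, 6, 8, 10, 12, 14}, |H| = 8
Number of cosets = |G|/|H| = 16/8 = 2
0 + H = {0, 2, 4, 6, 8, 10, 12, 14}
1 + H = {1, 3, 5, 7, 9, 11, 13, 15}

Cosets: 0+H={0,2,4,6,8,10,12,14}; 1+H={1,3,5,7,9,11,13,15}


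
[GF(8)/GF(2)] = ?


GF(8) = GF(2^3), so the extension degree is 3

[GF(8)/GF(2)] = 3


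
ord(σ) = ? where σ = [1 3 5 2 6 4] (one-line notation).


Cycle decomposition: (2 3 5 6 4)
Cycle lengths: 5
Order = lcm(5) = 5

ord(σ) = 5


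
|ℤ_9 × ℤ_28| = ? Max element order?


|ℤ_9 × ℤ_28| = 9 × 28 = 252
Max element order = lcm(9,28) = 252
Cyclic? Yes (gcd=1)

|ℤ_9×ℤ_28| = 252, max element order = 252


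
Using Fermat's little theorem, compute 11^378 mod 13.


Fermat's little theorem: if p is prime and gcd(a,p)=1, then a^(p-1) ≡ 1 (mod p)
p = 13 is prime, gcd(11,13) = 1
Reduce exponent: 378 mod 12 = 6
So 11^378 ≡ 11^6 (mod 13)
11^6 mod 13 = 12

11^378 ≡ 12 (mod 13)


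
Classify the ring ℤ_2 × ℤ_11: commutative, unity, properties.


Direct product ring; commutative with unity (1,1); but (1,0)·(0,1) = (0,0) gives zero divisors, so not an integral domain
Commutative: Yes
Integral domain: No
Has unity: Yes

ℤ_2 × ℤ_11: Commutative=Yes, Unity=Yes


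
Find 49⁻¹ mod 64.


Use the extended Euclidean algorithm to write 1 = 49·s + 64·t; then s mod 64 is the inverse.
Euclidean algorithm:
  49 = 0·64 + 49
  64 = 1·49 + 15
  49 = 3·15 + 4
  15 = 3·4 + 3
  4 = 1·3 + 1
  3 = 3·1 + 0
gcd(49,64) = 1
Back-substitution gives: 49·(17) + 64·(-13) = 1
So 49⁻¹ ≡ 17 ≡ 17 (mod 64)
Check: 49 × 17 = 833 ≡ 1 (mod 64) ✓

49⁻¹ ≡ 17 (mod 64)


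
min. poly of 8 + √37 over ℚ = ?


Let α = 8 + √37. Then α - 8 = √37, so (α - 8)² = 37, giving α² - 16α + 27 = 0. Degree 2 and α ∉ ℚ, so this is the minimal polynomial.

Minimal polynomial: x² - 16x + 27


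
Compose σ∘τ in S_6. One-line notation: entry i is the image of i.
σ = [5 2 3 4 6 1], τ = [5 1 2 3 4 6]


σ∘τ: apply τ first, then σ
1 →τ 5 →σ 6
2 →τ 1 →σ 5
3 →τ 2 →σ 2
4 →τ 3 →σ 3
5 →τ 4 →σ 4
6 →τ 6 →σ 1

σ∘τ = [6 5 2 3 4 1]


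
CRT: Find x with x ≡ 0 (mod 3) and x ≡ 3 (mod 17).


m₁ = 3, m₂ = 17, gcd = 1, so CRT applies. M = m₁·m₂ = 51
Let M₁ = M/m₁ = 17, M₂ = M/m₂ = 3
Find y₁ ≡ M₁⁻¹ (mod m₁): 17⁻¹ ≡ 2 (mod 3)
Find y₂ ≡ M₂⁻¹ (mod m₂): 3⁻¹ ≡ 6 (mod 17)
x = a₁·M₁·y₁ + a₂·M₂·y₂ = 0·17·2 + 3·3·6 = 54
Reduce mod 51: x ≡ 3
Check: 3 mod 3 = 0 ✓, 3 mod 17 = 3 ✓

x ≡ 3 (mod 51)


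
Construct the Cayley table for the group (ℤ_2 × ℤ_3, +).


Elements: {(0,0), (0,1), (0,2), (1,0), (1,1), (1,2)}
Operation: componentwise addition mod (2, 3)
Entry (a, b) = ((a₁+b₁) mod 2, (a₂+b₂) mod 3)

Cayley table:
      | (0,0) | (0,1) | (0,2) | (1,0) | (1,1) | (1,2)
(0,0) | (0,0) | (0,1) | (0,2) | (1,0) | (1,1) | (1,2)
(0,1) | (0,1) | (0,2) | (0,0) | (1,1) | (1,2) | (1,0)
(0,2) | (0,2) | (0,0) | (0,1) | (1,2) | (1,0) | (1,1)
(1,0) | (1,0) | (1,1) | (1,2) | (0,0) | (0,1) | (0,2)
(1,1) | (1,1) | (1,2) | (1,0) | (0,1) | (0,2) | (0,0)
(1,2) | (1,2) | (1,0) | (1,1) | (0,2) | (0,0) | (0,1)


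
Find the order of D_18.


|D_n| = 2n (n rotations and n reflections)
|D_18| = 2×18 = 36

|D_18| = 36


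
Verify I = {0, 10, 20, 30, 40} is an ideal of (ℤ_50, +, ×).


Check ideal conditions for I = {0, 10, 20, 30, 40} in ℤ_50:
(1) I is an additive subgroup? Yes
(2) For r ∈ ℤ_50 and a ∈ I: r·a ∈ I? Yes

Yes, I is an ideal of ℤ_50


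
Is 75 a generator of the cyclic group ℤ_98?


g generates ℤ_n iff gcd(g, n) = 1
gcd(75, 98) = 1
Since gcd = 1, 75 is a generator.

Yes, 75 generates ℤ_98


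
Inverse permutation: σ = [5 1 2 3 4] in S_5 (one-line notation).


To find σ⁻¹, swap domain and range:
σ(1) = 5 → σ⁻¹(5) = 1
σ(2) = 1 → σ⁻¹(1) = 2
σ(3) = 2 → σ⁻¹(2) = 3
σ(4) = 3 → σ⁻¹(3) = 4
σ(5) = 4 → σ⁻¹(4) = 5

σ⁻¹ = [2 3 4 5 1]


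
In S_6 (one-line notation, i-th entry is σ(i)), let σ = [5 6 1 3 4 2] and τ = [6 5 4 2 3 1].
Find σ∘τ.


σ∘τ: apply τ first, then σ
1 →τ 6 →σ 2
2 →τ 5 →σ 4
3 →τ 4 →σ 3
4 →τ 2 →σ 6
5 →τ 3 →σ 1
6 →τ 1 →σ 5

σ∘τ = [2 4 3 6 1 5]


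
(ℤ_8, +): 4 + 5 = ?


Operation: addition mod 8
4 + 5 = (a + b) mod 8 with a = 4, b = 5

4 + 5 = 1


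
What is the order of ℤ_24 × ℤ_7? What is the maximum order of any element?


|ℤ_24 × ℤ_7| = 24 × 7 = 168
Max element order = lcm(24,7) = 168
Cyclic? Yes (gcd=1)

|ℤ_24×ℤ_7| = 168, max element order = 168


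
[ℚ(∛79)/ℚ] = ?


∛79 has minimal polynomial x³ - 79 (irreducible over ℚ since 79 is not a perfect cube)

[ℚ(∛79)/ℚ] = 3


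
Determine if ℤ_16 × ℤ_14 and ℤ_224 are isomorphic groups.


Comparing ℤ_16 × ℤ_14 and ℤ_224:
gcd(16,14) = 2 ≠ 1. Max element order in ℤ_16×ℤ_14 is lcm(16,14) = 112 < 224, so it has no element of order 224

No, ℤ_16 × ℤ_14 ≇ ℤ_224


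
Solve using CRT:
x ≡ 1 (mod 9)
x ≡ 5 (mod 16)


m₁ = 9, m₂ = 16, gcd = 1, so CRT applies. M = m₁·m₂ = 144
Let M₁ = M/m₁ = 16, M₂ = M/m₂ = 9
Find y₁ ≡ M₁⁻¹ (mod m₁): 16⁻¹ ≡ 4 (mod 9)
Find y₂ ≡ M₂⁻¹ (mod m₂): 9⁻¹ ≡ 9 (mod 16)
x = a₁·M₁·y₁ + a₂·M₂·y₂ = 1·16·4 + 5·9·9 = 469
Reduce mod 144: x ≡ 37
Check: 37 mod 9 = 1 ✓, 37 mod 16 = 5 ✓

x ≡ 37 (mod 144)


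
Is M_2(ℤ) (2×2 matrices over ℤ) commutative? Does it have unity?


Matrix multiplication is non-commutative for n ≥ 2; the identity matrix I is the unity; singular matrices give zero divisors, so not an integral domain
Commutative: No
Integral domain: No
Has unity: Yes

M_2(ℤ) (2×2 matrices over ℤ): Commutative=No, Unity=Yes


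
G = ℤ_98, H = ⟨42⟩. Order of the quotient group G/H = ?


|⟨42⟩| = n / gcd(42, 98) = 98 / 14 = 7
H is normal (ℤ_98 is abelian).
|G/H| = |G| / |H| = 98 / 7 = 14

|G/H| = 14


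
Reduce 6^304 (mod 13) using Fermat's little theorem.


Fermat's little theorem: if p is prime and gcd(a,p)=1, then a^(p-1) ≡ 1 (mod p)
p = 13 is prime, gcd(6,13) = 1
Reduce exponent: 304 mod 12 = 4
So 6^304 ≡ 6^4 (mod 13)
6^4 mod 13 = 9

6^304 ≡ 9 (mod 13)


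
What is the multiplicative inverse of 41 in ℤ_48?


Use the extended Euclidean algorithm to write 1 = 41·s + 48·t; then s mod 48 is the inverse.
Euclidean algorithm:
  41 = 0·48 + 41
  48 = 1·41 + 7
  41 = 5·7 + 6
  7 = 1·6 + 1
  6 = 6·1 + 0
gcd(41,48) = 1
Back-substitution gives: 41·(-7) + 48·(6) = 1
So 41⁻¹ ≡ -7 ≡ 41 (mod 48)
Check: 41 × 41 = 1681 ≡ 1 (mod 48) ✓

41⁻¹ ≡ 41 (mod 48)


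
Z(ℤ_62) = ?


Z(G) = {g ∈ G | gx = xg for all x ∈ G}
ℤ_62 is abelian, so Z(G) = G

Z(ℤ_62) = ℤ_62


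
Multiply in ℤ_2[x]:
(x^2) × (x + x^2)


Expand and collect like terms; reduce coefficients mod 2:
x^0: 0·0 = 0 ≡ 0 (mod 2)
x^1: 0·1 + 0·0 = 0 ≡ 0 (mod 2)
x^2: 0·1 + 0·1 + 1·0 = 0 ≡ 0 (mod 2)
x^3: 0·1 + 1·1 = 1 ≡ 1 (mod 2)
x^4: 1·1 = 1 ≡ 1 (mod 2)
Result: x^3 + x^4

f · g = x^3 + x^4


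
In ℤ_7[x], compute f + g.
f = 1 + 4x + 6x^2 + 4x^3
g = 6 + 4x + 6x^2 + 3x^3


Add coefficients mod 7:
x^0: 1 + 6 = 0 (mod 7)
x^1: 4 + 4 = 1 (mod 7)
x^2: 6 + 6 = 5 (mod 7)
x^3: 4 + 3 = 0 (mod 7)
Result: x + 5x^2

f + g = x + 5x^2


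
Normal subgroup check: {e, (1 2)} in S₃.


H = {e, (1 2)} in S₃
(1 3)(1 2)(1 3)⁻¹ = (2 3) ∉ {e, (1 2)}, so it is not normal

No, not a normal subgroup


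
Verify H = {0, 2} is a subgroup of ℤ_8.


Subgroup test for H = {0, 2} in (ℤ_8, +):
(1) 0 ∈ H? Yes
(2) Closure: for all a,b ∈ H, (a+b) mod 8 ∈ H? No  [counterexample: 2 + 2 = 4 ∉ H]
(3) Inverses: for all a ∈ H, -a mod 8 ∈ H? No

No, H is not a subgroup of ℤ_8


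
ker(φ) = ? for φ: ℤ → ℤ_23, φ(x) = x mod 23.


Kernel = preimage of identity
ker(φ) = {x ∈ ℤ : x ≡ 0 (mod 23)} = 23ℤ = {0, ±23, ±46, ...}

ker(φ) = 23ℤ


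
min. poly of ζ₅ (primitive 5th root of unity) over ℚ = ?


ζ₅ is a root of Φ₅(x) = x⁴ + x³ + x² + x + 1, irreducible over ℚ

Minimal polynomial: x⁴ + x³ + x² + x + 1
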